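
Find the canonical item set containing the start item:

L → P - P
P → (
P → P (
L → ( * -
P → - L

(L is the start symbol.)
{ [L → . ( * -], [L → . P - P], [L' → . L], [P → . (], [P → . - L], [P → . P (] }

First, augment the grammar with L' → L
I₀ = CLOSURE({ [L' → . L] }):
  [L' → . L] has the dot before L: add [L → . P - P], [L → . ( * -]
  [L → . P - P] has the dot before P: add [P → . (], [P → . P (], [P → . - L]
No further items can be added.

I₀ = { [L → . ( * -], [L → . P - P], [L' → . L], [P → . (], [P → . - L], [P → . P (] }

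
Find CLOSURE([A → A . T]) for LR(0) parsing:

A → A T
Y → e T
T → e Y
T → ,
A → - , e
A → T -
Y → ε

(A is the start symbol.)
To compute CLOSURE, for each item [A → α.Bβ] where B is a non-terminal, add [B → .γ] for all productions B → γ; repeat for the newly added items until nothing changes.

Start with: [A → A . T]
  [A → A . T] has the dot before T: add [T → . e Y], [T → . ,]
No further items can be added.

CLOSURE = { [A → A . T], [T → . ,], [T → . e Y] }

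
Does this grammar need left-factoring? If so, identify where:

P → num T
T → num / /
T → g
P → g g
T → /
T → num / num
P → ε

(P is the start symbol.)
Yes, T has productions with common prefix 'num /'

Left-factoring is needed when two productions for the same non-terminal
share a common prefix on the right-hand side.

Productions for P:
  P → num T
  P → g g
  P → ε
Productions for T:
  T → num / /
  T → g
  T → /
  T → num / num

Found common prefix 'num /' in productions for T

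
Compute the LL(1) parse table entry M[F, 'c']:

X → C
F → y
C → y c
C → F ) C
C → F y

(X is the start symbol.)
To find M[F, 'c'], we find productions for F where 'c' is in the predict set (PREDICT(N → α) = (FIRST(α) \ {ε}) ∪ (FOLLOW(N) if α ⇒* ε)).

F → y: PREDICT = { 'y' }

M[F, 'c'] is empty (no production applies)

Answer: Empty (error entry)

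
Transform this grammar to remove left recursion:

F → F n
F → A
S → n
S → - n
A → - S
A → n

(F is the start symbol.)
F is directly left-recursive. The standard transformation for
  A → A α₁ | ... | A α_m | β₁ | ... | β_n
is
  A  → β₁ A' | ... | β_n A'
  A' → α₁ A' | ... | α_m A' | ε

F → A becomes F → A F'
F → F n becomes F' → n F'
Add F' → ε

Productions for other non-terminals are unchanged:
  S → n
  S → - n
  A → - S
  A → n

Resulting grammar:
F → A F'
F' → n F'
F' → ε
S → n
S → - n
A → - S
A → n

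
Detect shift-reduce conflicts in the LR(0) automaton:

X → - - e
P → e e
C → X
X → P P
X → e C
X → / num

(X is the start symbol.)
Yes — I8: [P → e e .] vs [P → . e e]

A shift-reduce conflict occurs when an LR(0) state has both:
  - a complete (reduce) item [A → α .] (dot at the end), and
  - a shift item [B → β . c γ] (dot before a terminal).

Augment with X' → X and build the canonical LR(0) collection (I0 = CLOSURE({[X' → . X]}), then GOTO on every symbol after a dot until no new states appear). It has 15 states:
  I0: { [P → . e e], [X → . - - e], [X → . / num], [X → . P P], [X → . e C], [X' → . X] }  — shift
  I1: { [X → - . - e] }  — shift
  I2: { [X → / . num] }  — shift
  I3: { [P → . e e], [X → P . P] }  — shift
  I4: { [X' → X .] }  — accept
  I5: { [C → . X], [P → . e e], [P → e . e], [X → . - - e], [X → . / num], [X → . P P], [X → . e C], [X → e . C] }  — shift
  I6: { [X → e C .] }  — reduce
  I7: { [C → X .] }  — reduce
  I8: { [C → . X], [P → . e e], [P → e . e], [P → e e .], [X → . - - e], [X → . / num], [X → . P P], [X → . e C], [X → e . C] }  — shift, reduce
  I9: { [X → P P .] }  — reduce
  I10: { [P → e . e] }  — shift
  I11: { [P → e e .] }  — reduce
  I12: { [X → / num .] }  — reduce
  I13: { [X → - - . e] }  — shift
  I14: { [X → - - e .] }  — reduce

I8 contains reduce item [P → e e .] and shift items [P → . e e], [P → e . e], [X → . - - e], [X → . / num], [X → . e C] — shift-reduce conflict.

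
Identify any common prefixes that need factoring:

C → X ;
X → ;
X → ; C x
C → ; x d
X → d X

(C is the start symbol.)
Yes, X has productions with common prefix ';'

Left-factoring is needed when two productions for the same non-terminal
share a common prefix on the right-hand side.

Productions for C:
  C → X ;
  C → ; x d
Productions for X:
  X → ;
  X → ; C x
  X → d X

Found common prefix ';' in productions for X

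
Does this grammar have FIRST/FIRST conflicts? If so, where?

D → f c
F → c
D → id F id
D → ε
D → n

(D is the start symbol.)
No FIRST/FIRST conflicts.

A FIRST/FIRST conflict occurs when two productions N → α and N → β for the same non-terminal have FIRST(α) ∩ FIRST(β) ≠ ∅ (with ε ∈ FIRST of a nullable right-hand side, so two nullable alternatives also conflict).

Productions for D:
  D → f c: FIRST = { 'f' }
  D → id F id: FIRST = { 'id' }
  D → ε: FIRST = { ε }
  D → n: FIRST = { 'n' }
F has only one production, so no FIRST/FIRST conflict is possible there.

All alternatives of each non-terminal have pairwise disjoint FIRST sets.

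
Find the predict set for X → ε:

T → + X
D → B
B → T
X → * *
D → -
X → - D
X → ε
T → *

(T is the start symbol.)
{ $ }

PREDICT(X → ε) = (FIRST(RHS) \ {ε}) ∪ (FOLLOW(X) if ε ∈ FIRST(RHS), i.e. RHS ⇒* ε)
The right-hand side is ε (FIRST(ε) = { ε }), so the predict set is FOLLOW(X) = { $ }
PREDICT(X → ε) = { $ }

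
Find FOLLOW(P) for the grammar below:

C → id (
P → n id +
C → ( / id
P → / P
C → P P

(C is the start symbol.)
In P → / P: P is at the end; this adds FOLLOW(P) to itself — nothing new
In C → P P: P is followed by P, add FIRST(P) \ {ε} = { '/', 'n' }
In C → P P: P is at the end, add FOLLOW(C)

The FOLLOW sets referred to above (computed the same way, to a fixed point):
  FOLLOW(C) = { $ }

Taking the union: FOLLOW(P) = { $, '/', 'n' }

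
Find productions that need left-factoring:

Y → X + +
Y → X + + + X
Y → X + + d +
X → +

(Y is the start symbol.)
Yes, Y has productions with common prefix 'X + +'

Left-factoring is needed when two productions for the same non-terminal
share a common prefix on the right-hand side.

Productions for Y:
  Y → X + +
  Y → X + + + X
  Y → X + + d +

Found common prefix 'X + +' in productions for Y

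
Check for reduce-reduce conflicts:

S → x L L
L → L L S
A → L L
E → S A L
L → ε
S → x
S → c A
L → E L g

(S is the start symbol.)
Augment with S' → S and build the canonical LR(0) collection (I0 = CLOSURE({[S' → . S]}), then GOTO on every symbol after a dot until no new states appear). It has 17 states:
  I0: { [S → . c A], [S → . x L L], [S → . x], [S' → . S] }  — shift
  I1: { [S' → S .] }  — accept
  I2: { [A → . L L], [E → . S A L], [L → . E L g], [L → . L L S], [L → .], [S → . c A], [S → . x L L], [S → . x], [S → c . A] }  — shift, reduce
  I3: { [E → . S A L], [L → . E L g], [L → . L L S], [L → .], [S → . c A], [S → . x L L], [S → . x], [S → x . L L], [S → x .] }  — shift, 2 reduces
  I4: { [E → . S A L], [L → . E L g], [L → . L L S], [L → .], [L → E . L g], [S → . c A], [S → . x L L], [S → . x] }  — shift, reduce
  I5: { [E → . S A L], [L → . E L g], [L → . L L S], [L → .], [L → L . L S], [S → . c A], [S → . x L L], [S → . x], [S → x L . L] }  — shift, reduce
  I6: { [A → . L L], [E → . S A L], [E → S . A L], [L → . E L g], [L → . L L S], [L → .], [S → . c A], [S → . x L L], [S → . x] }  — shift, reduce
  I7: { [E → . S A L], [E → S A . L], [L → . E L g], [L → . L L S], [L → .], [S → . c A], [S → . x L L], [S → . x] }  — shift, reduce
  I8: { [A → L . L], [E → . S A L], [L → . E L g], [L → . L L S], [L → .], [L → L . L S], [S → . c A], [S → . x L L], [S → . x] }  — shift, reduce
  I9: { [A → L L .], [E → . S A L], [L → . E L g], [L → . L L S], [L → .], [L → L . L S], [L → L L . S], [S → . c A], [S → . x L L], [S → . x] }  — shift, 2 reduces
  I10: { [E → . S A L], [L → . E L g], [L → . L L S], [L → .], [L → L . L S], [L → L L . S], [S → . c A], [S → . x L L], [S → . x] }  — shift, reduce
  I11: { [A → . L L], [E → . S A L], [E → S . A L], [L → . E L g], [L → . L L S], [L → .], [L → L L S .], [S → . c A], [S → . x L L], [S → . x] }  — shift, 2 reduces
  I12: { [E → . S A L], [E → S A L .], [L → . E L g], [L → . L L S], [L → .], [L → L . L S], [S → . c A], [S → . x L L], [S → . x] }  — shift, 2 reduces
  I13: { [E → . S A L], [L → . E L g], [L → . L L S], [L → .], [L → L . L S], [L → L L . S], [S → . c A], [S → . x L L], [S → . x], [S → x L L .] }  — shift, 2 reduces
  I14: { [E → . S A L], [L → . E L g], [L → . L L S], [L → .], [L → E L . g], [L → L . L S], [S → . c A], [S → . x L L], [S → . x] }  — shift, reduce
  I15: { [L → E L g .] }  — reduce
  I16: { [S → c A .] }  — reduce

I3 contains complete items [L → .], [S → x .] — reduce-reduce conflict.
I9 contains complete items [A → L L .], [L → .] — reduce-reduce conflict.
I11 contains complete items [L → .], [L → L L S .] — reduce-reduce conflict.
I12 contains complete items [E → S A L .], [L → .] — reduce-reduce conflict.
I13 contains complete items [L → .], [S → x L L .] — reduce-reduce conflict.

Answer: Yes — I3: [L → .] vs [S → x .]; I9: [A → L L .] vs [L → .]; I11: [L → .] vs [L → L L S .]; I12: [E → S A L .] vs [L → .]; I13: [L → .] vs [S → x L L .]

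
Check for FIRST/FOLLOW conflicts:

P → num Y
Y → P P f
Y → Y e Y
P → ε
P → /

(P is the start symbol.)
Nullable non-terminals: P.

P: nullable alternative(s) P → ε; FOLLOW(P) = { $, '/', 'f', 'num' }
  P → num Y: FIRST \ {ε} = { 'num' } — overlaps FOLLOW(P) on { 'num' }: CONFLICT
  P → ε: FIRST \ {ε} = { } — this is the only nullable alternative, skip
  P → /: FIRST \ {ε} = { '/' } — overlaps FOLLOW(P) on { '/' }: CONFLICT

Y has no nullable alternative, so no FIRST/FOLLOW check is needed there.

So the grammar has 2 FIRST/FOLLOW conflicts (marked CONFLICT above).

Answer: Yes. P → num Y with FOLLOW(P) on { 'num' }; P → '/' with FOLLOW(P) on { '/' }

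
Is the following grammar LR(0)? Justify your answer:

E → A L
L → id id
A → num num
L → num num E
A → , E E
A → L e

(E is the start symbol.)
A grammar is LR(0) if no state in the canonical LR(0) collection has:
  - both a shift item (dot before a terminal) and a complete item (shift-reduce conflict), or
  - two or more complete items (reduce-reduce conflict; the accept item [E' → E .] counts as a complete item here).

Augment with E' → E and build the canonical LR(0) collection (I0 = CLOSURE({[E' → . E]}), then GOTO on every symbol after a dot until no new states appear). It has 16 states:
  I0: { [A → . , E E], [A → . L e], [A → . num num], [E → . A L], [E' → . E], [L → . id id], [L → . num num E] }  — shift
  I1: { [A → , . E E], [A → . , E E], [A → . L e], [A → . num num], [E → . A L], [L → . id id], [L → . num num E] }  — shift
  I2: { [E → A . L], [L → . id id], [L → . num num E] }  — shift
  I3: { [E' → E .] }  — accept
  I4: { [A → L . e] }  — shift
  I5: { [L → id . id] }  — shift
  I6: { [A → num . num], [L → num . num E] }  — shift
  I7: { [A → . , E E], [A → . L e], [A → . num num], [A → num num .], [E → . A L], [L → . id id], [L → . num num E], [L → num num . E] }  — shift, reduce
  I8: { [L → num num E .] }  — reduce
  I9: { [L → id id .] }  — reduce
  I10: { [A → L e .] }  — reduce
  I11: { [E → A L .] }  — reduce
  I12: { [L → num . num E] }  — shift
  I13: { [A → . , E E], [A → . L e], [A → . num num], [E → . A L], [L → . id id], [L → . num num E], [L → num num . E] }  — shift
  I14: { [A → , E . E], [A → . , E E], [A → . L e], [A → . num num], [E → . A L], [L → . id id], [L → . num num E] }  — shift
  I15: { [A → , E E .] }  — reduce

Conflict in state I7:
  Shift-reduce conflict between [A → num num .] and [A → . , E E]
So the grammar is NOT LR(0).

Answer: No. Shift-reduce conflict between [A → num num .] and [A → . , E E]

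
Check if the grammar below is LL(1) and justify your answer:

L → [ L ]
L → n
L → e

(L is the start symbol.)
A grammar is LL(1) if for each non-terminal N with multiple productions, the predict sets of those productions are pairwise disjoint, where PREDICT(N → α) = (FIRST(α) \ {ε}) ∪ (FOLLOW(N) if α ⇒* ε).

For L:
  PREDICT(L → '[' L ']') = { '[' }
  PREDICT(L → n) = { 'n' }
  PREDICT(L → e) = { 'e' }

All predict sets are disjoint. The grammar IS LL(1).

Answer: Yes, the grammar is LL(1).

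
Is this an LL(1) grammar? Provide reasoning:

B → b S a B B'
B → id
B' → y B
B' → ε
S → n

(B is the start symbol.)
Relevant sets:
  FOLLOW(B') = { $, 'y' }

For B:
  PREDICT(B → b S a B B') = { 'b' }
  PREDICT(B → id) = { 'id' }
For B':
  PREDICT(B' → y B) = { 'y' }
  PREDICT(B' → ε) = { $, 'y' }
S has a single production, so nothing to check there.

Conflict found: Predict set conflict for B': { 'y' }
The grammar is NOT LL(1).

Answer: No. Predict set conflict for B': { 'y' }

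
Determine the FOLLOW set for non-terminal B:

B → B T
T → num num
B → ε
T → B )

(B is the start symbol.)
{ $, ')', 'num' }

B is the start symbol, so $ ∈ FOLLOW(B).
In B → B T: B is followed by T, add FIRST(T) \ {ε} = { ')', 'num' }
In T → B ): B is followed by ')', add FIRST(')') \ {ε} = { ')' }

Taking the union: FOLLOW(B) = { $, ')', 'num' }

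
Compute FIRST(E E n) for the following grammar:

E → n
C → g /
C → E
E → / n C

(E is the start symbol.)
FIRST sets of the non-terminals involved (from the grammar, by fixed-point iteration):
  FIRST(E) = { '/', 'n' }

To compute FIRST(E E n), process the symbols left to right:
Symbol E is a non-terminal. Add FIRST(E) \ {ε} = { '/', 'n' }
E is not nullable (ε ∉ FIRST(E)), so stop here.
FIRST(E E n) = { '/', 'n' }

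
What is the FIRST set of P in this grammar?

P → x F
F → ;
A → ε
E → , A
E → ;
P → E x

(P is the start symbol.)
FIRST sets of the other non-terminals involved (by the same procedure, iterated to a fixed point):
  FIRST(E) = { ',', ';' }

From P → x F:
  - x is a terminal: add 'x' and stop
From P → E x:
  - E is a non-terminal: add FIRST(E) \ {ε} = { ',', ';' }
    E is not nullable, so stop

Collecting: FIRST(P) = { ',', ';', 'x' }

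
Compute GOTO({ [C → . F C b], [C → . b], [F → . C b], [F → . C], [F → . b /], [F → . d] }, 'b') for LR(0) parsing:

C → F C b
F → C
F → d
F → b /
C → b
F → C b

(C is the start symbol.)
{ [C → b .], [F → b . /] }

GOTO(I, 'b') = CLOSURE({ [A → αX.β] : [A → α.Xβ] ∈ I, X = 'b' })

Items with dot before 'b', with the dot advanced:
  [C → . b] → [C → b .]
  [F → . b /] → [F → b . /]
Closure adds nothing (no advanced item has the dot before a non-terminal).

GOTO = { [C → b .], [F → b . /] }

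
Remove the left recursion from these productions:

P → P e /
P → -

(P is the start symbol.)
P is directly left-recursive. The standard transformation for
  A → A α₁ | ... | A α_m | β₁ | ... | β_n
is
  A  → β₁ A' | ... | β_n A'
  A' → α₁ A' | ... | α_m A' | ε

P → - becomes P → - P'
P → P e / becomes P' → e / P'
Add P' → ε

Resulting grammar:
P → - P'
P' → e / P'
P' → ε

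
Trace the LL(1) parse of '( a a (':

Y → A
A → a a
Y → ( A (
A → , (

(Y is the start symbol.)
LL(1) parsing maintains a stack (initially the start symbol over $) and the input. At each step: if the stack top is a terminal, match it against the current input token; if it is a non-terminal N, replace it with the RHS of M[N, lookahead] (the unique production whose predict set contains the lookahead).

Stack is shown with the top on the left.

Stack    Input      Action
--------------------------
Y $      ( a a ( $  output Y → ( A (
( A ( $  ( a a ( $  match '('
A ( $    a a ( $    output A → a a
a a ( $  a a ( $    match 'a'
a ( $    a ( $      match 'a'
( $      ( $        match '('
$        $          accept

The string is accepted.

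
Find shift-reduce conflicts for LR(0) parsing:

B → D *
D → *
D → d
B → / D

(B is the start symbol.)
No shift-reduce conflicts

Augment with B' → B and build the canonical LR(0) collection (I0 = CLOSURE({[B' → . B]}), then GOTO on every symbol after a dot until no new states appear). It has 8 states:
  I0: { [B → . / D], [B → . D *], [B' → . B], [D → . *], [D → . d] }  — shift
  I1: { [D → * .] }  — reduce
  I2: { [B → / . D], [D → . *], [D → . d] }  — shift
  I3: { [B' → B .] }  — accept
  I4: { [B → D . *] }  — shift
  I5: { [D → d .] }  — reduce
  I6: { [B → D * .] }  — reduce
  I7: { [B → / D .] }  — reduce

No state contains both a complete item and a shift item.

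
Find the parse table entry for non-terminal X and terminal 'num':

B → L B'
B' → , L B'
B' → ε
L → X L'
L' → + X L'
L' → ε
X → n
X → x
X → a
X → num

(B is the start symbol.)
X → num

To find M[X, 'num'], we find productions for X where 'num' is in the predict set (PREDICT(N → α) = (FIRST(α) \ {ε}) ∪ (FOLLOW(N) if α ⇒* ε)).

X → n: PREDICT = { 'n' }
X → x: PREDICT = { 'x' }
X → a: PREDICT = { 'a' }
X → num: PREDICT = { 'num' }
  'num' is in predict set, so this production goes in M[X, 'num']

M[X, 'num'] = X → num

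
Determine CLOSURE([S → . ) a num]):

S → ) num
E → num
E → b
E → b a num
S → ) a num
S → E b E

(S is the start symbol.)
To compute CLOSURE, for each item [A → α.Bβ] where B is a non-terminal, add [B → .γ] for all productions B → γ; repeat for the newly added items until nothing changes.

Start with: [S → . ) a num]
The dot precedes the terminal ')', so nothing is added.

CLOSURE = { [S → . ) a num] }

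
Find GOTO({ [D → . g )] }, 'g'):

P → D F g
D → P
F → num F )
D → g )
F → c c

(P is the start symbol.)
{ [D → g . )] }

GOTO(I, 'g') = CLOSURE({ [A → αX.β] : [A → α.Xβ] ∈ I, X = 'g' })

Items with dot before 'g', with the dot advanced:
  [D → . g )] → [D → g . )]
Closure adds nothing (no advanced item has the dot before a non-terminal).

GOTO = { [D → g . )] }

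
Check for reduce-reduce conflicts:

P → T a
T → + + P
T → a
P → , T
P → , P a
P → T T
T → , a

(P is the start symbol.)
A reduce-reduce conflict occurs when an LR(0) state has two complete items [A → α .] and [B → β .] — both call for a reduction, and with no lookahead the parser cannot choose between them.

Augment with P' → P and build the canonical LR(0) collection (I0 = CLOSURE({[P' → . P]}), then GOTO on every symbol after a dot until no new states appear). It has 16 states:
  I0: { [P → . , P a], [P → . , T], [P → . T T], [P → . T a], [P' → . P], [T → . + + P], [T → . , a], [T → . a] }  — shift
  I1: { [T → + . + P] }  — shift
  I2: { [P → , . P a], [P → , . T], [P → . , P a], [P → . , T], [P → . T T], [P → . T a], [T → , . a], [T → . + + P], [T → . , a], [T → . a] }  — shift
  I3: { [P' → P .] }  — accept
  I4: { [P → T . T], [P → T . a], [T → . + + P], [T → . , a], [T → . a] }  — shift
  I5: { [T → a .] }  — reduce
  I6: { [T → , . a] }  — shift
  I7: { [P → T T .] }  — reduce
  I8: { [P → T a .], [T → a .] }  — 2 reduces
  I9: { [T → , a .] }  — reduce
  I10: { [P → , P . a] }  — shift
  I11: { [P → , T .], [P → T . T], [P → T . a], [T → . + + P], [T → . , a], [T → . a] }  — shift, reduce
  I12: { [T → , a .], [T → a .] }  — 2 reduces
  I13: { [P → , P a .] }  — reduce
  I14: { [P → . , P a], [P → . , T], [P → . T T], [P → . T a], [T → + + . P], [T → . + + P], [T → . , a], [T → . a] }  — shift
  I15: { [T → + + P .] }  — reduce

I8 contains complete items [P → T a .], [T → a .] — reduce-reduce conflict.
I12 contains complete items [T → , a .], [T → a .] — reduce-reduce conflict.

Answer: Yes — I8: [P → T a .] vs [T → a .]; I12: [T → , a .] vs [T → a .]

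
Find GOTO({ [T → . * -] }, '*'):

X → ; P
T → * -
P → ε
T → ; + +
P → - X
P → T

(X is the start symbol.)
{ [T → * . -] }

GOTO(I, '*') = CLOSURE({ [A → αX.β] : [A → α.Xβ] ∈ I, X = '*' })

Items with dot before '*', with the dot advanced:
  [T → . * -] → [T → * . -]
Closure adds nothing (no advanced item has the dot before a non-terminal).

GOTO = { [T → * . -] }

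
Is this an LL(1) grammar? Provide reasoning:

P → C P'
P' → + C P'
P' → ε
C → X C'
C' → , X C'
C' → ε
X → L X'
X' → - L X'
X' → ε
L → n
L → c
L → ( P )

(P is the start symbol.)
A grammar is LL(1) if for each non-terminal N with multiple productions, the predict sets of those productions are pairwise disjoint, where PREDICT(N → α) = (FIRST(α) \ {ε}) ∪ (FOLLOW(N) if α ⇒* ε).

Relevant sets:
  FOLLOW(P') = { $, ')' }
  FOLLOW(C') = { $, ')', '+' }
  FOLLOW(X') = { $, ')', '+', ',' }

For P':
  PREDICT(P' → '+' C P') = { '+' }
  PREDICT(P' → ε) = { $, ')' }
For C':
  PREDICT(C' → ',' X C') = { ',' }
  PREDICT(C' → ε) = { $, ')', '+' }
For X':
  PREDICT(X' → '-' L X') = { '-' }
  PREDICT(X' → ε) = { $, ')', '+', ',' }
For L:
  PREDICT(L → n) = { 'n' }
  PREDICT(L → c) = { 'c' }
  PREDICT(L → '(' P ')') = { '(' }
P, C, X have a single production, so nothing to check there.

All predict sets are disjoint. The grammar IS LL(1).

Answer: Yes, the grammar is LL(1).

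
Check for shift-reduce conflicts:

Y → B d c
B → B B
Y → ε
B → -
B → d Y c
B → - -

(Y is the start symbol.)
Augment with Y' → Y and build the canonical LR(0) collection (I0 = CLOSURE({[Y' → . Y]}), then GOTO on every symbol after a dot until no new states appear). It has 11 states:
  I0: { [B → . - -], [B → . -], [B → . B B], [B → . d Y c], [Y → . B d c], [Y → .], [Y' → . Y] }  — shift, reduce
  I1: { [B → - . -], [B → - .] }  — shift, reduce
  I2: { [B → . - -], [B → . -], [B → . B B], [B → . d Y c], [B → B . B], [Y → B . d c] }  — shift
  I3: { [Y' → Y .] }  — accept
  I4: { [B → . - -], [B → . -], [B → . B B], [B → . d Y c], [B → d . Y c], [Y → . B d c], [Y → .] }  — shift, reduce
  I5: { [B → d Y . c] }  — shift
  I6: { [B → d Y c .] }  — reduce
  I7: { [B → . - -], [B → . -], [B → . B B], [B → . d Y c], [B → B . B], [B → B B .] }  — shift, reduce
  I8: { [B → . - -], [B → . -], [B → . B B], [B → . d Y c], [B → d . Y c], [Y → . B d c], [Y → .], [Y → B d . c] }  — shift, reduce
  I9: { [Y → B d c .] }  — reduce
  I10: { [B → - - .] }  — reduce

I0 contains reduce item [Y → .] and shift items [B → . -], [B → . - -], [B → . d Y c] — shift-reduce conflict.
I1 contains reduce item [B → - .] and shift item [B → - . -] — shift-reduce conflict.
I4 contains reduce item [Y → .] and shift items [B → . -], [B → . - -], [B → . d Y c] — shift-reduce conflict.
I7 contains reduce item [B → B B .] and shift items [B → . -], [B → . - -], [B → . d Y c] — shift-reduce conflict.
I8 contains reduce item [Y → .] and shift items [B → . -], [B → . - -], [B → . d Y c], [Y → B d . c] — shift-reduce conflict.

Answer: Yes — I0: [Y → .] vs [B → . -]; I1: [B → - .] vs [B → - . -]; I4: [Y → .] vs [B → . -]; I7: [B → B B .] vs [B → . -]; I8: [Y → .] vs [B → . -]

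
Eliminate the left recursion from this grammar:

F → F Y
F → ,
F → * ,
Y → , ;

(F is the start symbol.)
F is directly left-recursive. The standard transformation for
  A → A α₁ | ... | A α_m | β₁ | ... | β_n
is
  A  → β₁ A' | ... | β_n A'
  A' → α₁ A' | ... | α_m A' | ε

F → , becomes F → , F'
F → * , becomes F → * , F'
F → F Y becomes F' → Y F'
Add F' → ε

Productions for other non-terminals are unchanged:
  Y → , ;

Resulting grammar:
F → , F'
F → * , F'
F' → Y F'
F' → ε
Y → , ;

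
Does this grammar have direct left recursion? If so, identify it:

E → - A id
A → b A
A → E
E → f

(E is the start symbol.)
No direct left recursion

Direct left recursion occurs when N → N α for some non-terminal N (the right-hand side begins with the left-hand side itself).

E → - A id: starts with '-'
A → b A: starts with b
A → E: starts with E
E → f: starts with f

No direct left recursion found.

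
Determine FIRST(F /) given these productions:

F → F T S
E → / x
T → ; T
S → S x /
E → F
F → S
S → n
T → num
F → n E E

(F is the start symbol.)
{ 'n' }

FIRST sets of the non-terminals involved (from the grammar, by fixed-point iteration):
  FIRST(F) = { 'n' }

To compute FIRST(F /), process the symbols left to right:
Symbol F is a non-terminal. Add FIRST(F) \ {ε} = { 'n' }
F is not nullable (ε ∉ FIRST(F)), so stop here.
FIRST(F /) = { 'n' }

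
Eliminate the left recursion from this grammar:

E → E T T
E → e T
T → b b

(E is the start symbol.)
E → e T E'
E' → T T E'
E' → ε
T → b b

E is directly left-recursive. The standard transformation for
  A → A α₁ | ... | A α_m | β₁ | ... | β_n
is
  A  → β₁ A' | ... | β_n A'
  A' → α₁ A' | ... | α_m A' | ε

E → e T becomes E → e T E'
E → E T T becomes E' → T T E'
Add E' → ε

Productions for other non-terminals are unchanged:
  T → b b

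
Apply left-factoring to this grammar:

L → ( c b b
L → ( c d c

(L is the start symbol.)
Left-factoring transforms A → αβ₁ | αβ₂ into A → αA' and A' → β₁ | β₂
(α is the longest common prefix among the alternatives). Repeat until
no nonterminal has two alternatives with a common prefix.

Round 1: L has alternatives sharing prefix '( c'. Introduce L': L → ( c L'
  Add: L' → b b
  Add: L' → d c

No remaining common prefixes — done.

Resulting grammar:
L → ( c L'
L' → b b
L' → d c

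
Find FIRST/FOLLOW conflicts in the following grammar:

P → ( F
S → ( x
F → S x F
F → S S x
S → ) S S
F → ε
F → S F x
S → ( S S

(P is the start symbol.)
No FIRST/FOLLOW conflicts.

A FIRST/FOLLOW conflict occurs when a non-terminal N has a nullable alternative N → β (β ⇒* ε) and another alternative N → α with FIRST(α) ∩ FOLLOW(N) ≠ ∅: on such a lookahead the parser cannot decide between expanding α and letting N vanish via β.

Nullable non-terminals: F.
FIRST sets used below: FIRST(S) = { '(', ')' }

F: nullable alternative(s) F → ε; FOLLOW(F) = { $, 'x' }
  F → S x F: FIRST \ {ε} = { '(', ')' } — disjoint from FOLLOW(F)
  F → S S x: FIRST \ {ε} = { '(', ')' } — disjoint from FOLLOW(F)
  F → ε: FIRST \ {ε} = { } — this is the only nullable alternative, skip
  F → S F x: FIRST \ {ε} = { '(', ')' } — disjoint from FOLLOW(F)

P, S have no nullable alternative, so no FIRST/FOLLOW check is needed there.

No FIRST/FOLLOW conflicts found.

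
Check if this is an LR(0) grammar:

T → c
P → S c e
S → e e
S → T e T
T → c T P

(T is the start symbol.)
A grammar is LR(0) if no state in the canonical LR(0) collection has:
  - both a shift item (dot before a terminal) and a complete item (shift-reduce conflict), or
  - two or more complete items (reduce-reduce conflict; the accept item [T' → T .] counts as a complete item here).

Augment with T' → T and build the canonical LR(0) collection (I0 = CLOSURE({[T' → . T]}), then GOTO on every symbol after a dot until no new states appear). It has 13 states:
  I0: { [T → . c T P], [T → . c], [T' → . T] }  — shift
  I1: { [T' → T .] }  — accept
  I2: { [T → . c T P], [T → . c], [T → c . T P], [T → c .] }  — shift, reduce
  I3: { [P → . S c e], [S → . T e T], [S → . e e], [T → . c T P], [T → . c], [T → c T . P] }  — shift
  I4: { [T → c T P .] }  — reduce
  I5: { [P → S . c e] }  — shift
  I6: { [S → T . e T] }  — shift
  I7: { [S → e . e] }  — shift
  I8: { [S → e e .] }  — reduce
  I9: { [S → T e . T], [T → . c T P], [T → . c] }  — shift
  I10: { [S → T e T .] }  — reduce
  I11: { [P → S c . e] }  — shift
  I12: { [P → S c e .] }  — reduce

Conflict in state I2:
  Shift-reduce conflict between [T → c .] and [T → . c]
So the grammar is NOT LR(0).

Answer: No. Shift-reduce conflict between [T → c .] and [T → . c]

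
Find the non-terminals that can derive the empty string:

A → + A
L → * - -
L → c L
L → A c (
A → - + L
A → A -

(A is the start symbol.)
None

A non-terminal is nullable if it can derive ε (the empty string): either it has an ε-production, or it has a production whose right-hand side consists entirely of nullable non-terminals.

There are no ε-productions, so no non-terminal can derive ε.
No non-terminals are nullable.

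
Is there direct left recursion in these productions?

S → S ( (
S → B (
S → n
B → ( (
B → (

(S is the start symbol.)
Yes, S is left-recursive

Direct left recursion occurs when N → N α for some non-terminal N (the right-hand side begins with the left-hand side itself).

S → S ( (: LEFT RECURSIVE (starts with S)
S → B (: starts with B
S → n: starts with n
B → ( (: starts with '('
B → (: starts with '('

The grammar has direct left recursion on: S.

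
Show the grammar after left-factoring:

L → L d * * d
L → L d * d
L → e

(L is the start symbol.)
L → L d * L'
L' → * d
L' → d
L → e

Left-factoring transforms A → αβ₁ | αβ₂ into A → αA' and A' → β₁ | β₂
(α is the longest common prefix among the alternatives). Repeat until
no nonterminal has two alternatives with a common prefix.

Round 1: L has alternatives sharing prefix 'L d *'. Introduce L': L → L d * L'
  Add: L' → * d
  Add: L' → d

No remaining common prefixes — done.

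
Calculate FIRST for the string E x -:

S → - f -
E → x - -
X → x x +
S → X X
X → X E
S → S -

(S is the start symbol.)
{ 'x' }

FIRST sets of the non-terminals involved (from the grammar, by fixed-point iteration):
  FIRST(E) = { 'x' }

To compute FIRST(E x -), process the symbols left to right:
Symbol E is a non-terminal. Add FIRST(E) \ {ε} = { 'x' }
E is not nullable (ε ∉ FIRST(E)), so stop here.
FIRST(E x -) = { 'x' }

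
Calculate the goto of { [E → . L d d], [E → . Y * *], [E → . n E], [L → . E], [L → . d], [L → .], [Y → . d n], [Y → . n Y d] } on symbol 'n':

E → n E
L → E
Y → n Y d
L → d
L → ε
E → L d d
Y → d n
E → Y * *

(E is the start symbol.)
GOTO(I, 'n') = CLOSURE({ [A → αX.β] : [A → α.Xβ] ∈ I, X = 'n' })

Items with dot before 'n', with the dot advanced:
  [E → . n E] → [E → n . E]
  [Y → . n Y d] → [Y → n . Y d]
Closure of the advanced items:
  [E → n . E] has the dot before E: add [E → . n E], [E → . L d d], [E → . Y * *]
  [Y → n . Y d] has the dot before Y: add [Y → . n Y d], [Y → . d n]
  [E → . L d d] has the dot before L: add [L → . E], [L → . d], [L → .]

GOTO = { [E → . L d d], [E → . Y * *], [E → . n E], [E → n . E], [L → . E], [L → . d], [L → .], [Y → . d n], [Y → . n Y d], [Y → n . Y d] }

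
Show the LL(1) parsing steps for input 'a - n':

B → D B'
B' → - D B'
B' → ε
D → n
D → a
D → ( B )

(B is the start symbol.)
LL(1) parsing maintains a stack (initially the start symbol over $) and the input. At each step: if the stack top is a terminal, match it against the current input token; if it is a non-terminal N, replace it with the RHS of M[N, lookahead] (the unique production whose predict set contains the lookahead).

Stack is shown with the top on the left.

Stack     Input    Action
-------------------------
B $       a - n $  output B → D B'
D B' $    a - n $  output D → a
a B' $    a - n $  match 'a'
B' $      - n $    output B' → - D B'
- D B' $  - n $    match '-'
D B' $    n $      output D → n
n B' $    n $      match 'n'
B' $      $        output B' → ε
$         $        accept

The string is accepted.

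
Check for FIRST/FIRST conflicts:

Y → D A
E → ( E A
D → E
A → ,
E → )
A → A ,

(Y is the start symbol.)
A FIRST/FIRST conflict occurs when two productions N → α and N → β for the same non-terminal have FIRST(α) ∩ FIRST(β) ≠ ∅ (with ε ∈ FIRST of a nullable right-hand side, so two nullable alternatives also conflict).

FIRST sets of the non-terminals at (or reachable through a nullable prefix from) the front of some alternative:
  FIRST(A) = { ',' }

Productions for E:
  E → ( E A: FIRST = { '(' }
  E → ): FIRST = { ')' }
Productions for A:
  A → ,: FIRST = { ',' }
  A → A ,: FIRST = { ',' }
Y, D have only one production, so no FIRST/FIRST conflict is possible there.

Conflict for A: A → , and A → A ,
  Overlap: { ',' }

Answer: Yes. A → ',' / A → A ',' on { ',' }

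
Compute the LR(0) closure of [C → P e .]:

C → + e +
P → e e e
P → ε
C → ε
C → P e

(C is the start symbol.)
Start with: [C → P e .]
The dot is at the end, so nothing is added.

CLOSURE = { [C → P e .] }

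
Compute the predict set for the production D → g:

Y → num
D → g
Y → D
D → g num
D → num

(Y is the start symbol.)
PREDICT(D → g) = (FIRST(RHS) \ {ε}) ∪ (FOLLOW(D) if ε ∈ FIRST(RHS), i.e. RHS ⇒* ε)
FIRST(g) = { 'g' }
ε ∉ FIRST(g), so FOLLOW(D) is not added.
PREDICT(D → g) = { 'g' }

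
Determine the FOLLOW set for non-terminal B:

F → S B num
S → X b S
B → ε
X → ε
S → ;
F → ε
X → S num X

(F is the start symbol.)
To compute FOLLOW(B), find every occurrence of B on a right-hand side N → α B β: add FIRST(β) \ {ε}, and if β is empty or nullable also add FOLLOW(N). Iterate to a fixed point.

In F → S B num: B is followed by num, add FIRST(num) \ {ε} = { 'num' }

Taking the union: FOLLOW(B) = { 'num' }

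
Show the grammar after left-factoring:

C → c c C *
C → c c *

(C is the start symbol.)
C → c c C'
C' → C *
C' → *

Left-factoring transforms A → αβ₁ | αβ₂ into A → αA' and A' → β₁ | β₂
(α is the longest common prefix among the alternatives). Repeat until
no nonterminal has two alternatives with a common prefix.

Round 1: C has alternatives sharing prefix 'c c'. Introduce C': C → c c C'
  Add: C' → C *
  Add: C' → *

No remaining common prefixes — done.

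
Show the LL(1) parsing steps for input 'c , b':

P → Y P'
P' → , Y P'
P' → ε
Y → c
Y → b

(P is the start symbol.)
Stack is shown with the top on the left.

Stack     Input    Action
-------------------------
P $       c , b $  output P → Y P'
Y P' $    c , b $  output Y → c
c P' $    c , b $  match 'c'
P' $      , b $    output P' → , Y P'
, Y P' $  , b $    match ','
Y P' $    b $      output Y → b
b P' $    b $      match 'b'
P' $      $        output P' → ε
$         $        accept

The string is accepted.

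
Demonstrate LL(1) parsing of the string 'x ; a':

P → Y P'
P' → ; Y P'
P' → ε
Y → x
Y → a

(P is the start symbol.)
LL(1) parsing maintains a stack (initially the start symbol over $) and the input. At each step: if the stack top is a terminal, match it against the current input token; if it is a non-terminal N, replace it with the RHS of M[N, lookahead] (the unique production whose predict set contains the lookahead).

Stack is shown with the top on the left.

Stack     Input    Action
-------------------------
P $       x ; a $  output P → Y P'
Y P' $    x ; a $  output Y → x
x P' $    x ; a $  match 'x'
P' $      ; a $    output P' → ; Y P'
; Y P' $  ; a $    match ';'
Y P' $    a $      output Y → a
a P' $    a $      match 'a'
P' $      $        output P' → ε
$         $        accept

The string is accepted.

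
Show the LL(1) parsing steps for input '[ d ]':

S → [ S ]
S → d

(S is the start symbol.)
LL(1) parsing maintains a stack (initially the start symbol over $) and the input. At each step: if the stack top is a terminal, match it against the current input token; if it is a non-terminal N, replace it with the RHS of M[N, lookahead] (the unique production whose predict set contains the lookahead).

Stack is shown with the top on the left.

Stack    Input    Action
------------------------
S $      [ d ] $  output S → [ S ]
[ S ] $  [ d ] $  match '['
S ] $    d ] $    output S → d
d ] $    d ] $    match 'd'
] $      ] $      match ']'
$        $        accept

The string is accepted.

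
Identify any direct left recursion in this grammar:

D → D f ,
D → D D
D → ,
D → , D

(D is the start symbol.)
Yes, D is left-recursive

Direct left recursion occurs when N → N α for some non-terminal N (the right-hand side begins with the left-hand side itself).

D → D f ,: LEFT RECURSIVE (starts with D)
D → D D: LEFT RECURSIVE (starts with D)
D → ,: starts with ','
D → , D: starts with ','

The grammar has direct left recursion on: D.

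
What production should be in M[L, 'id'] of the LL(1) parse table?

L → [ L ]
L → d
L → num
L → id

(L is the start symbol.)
L → id

To find M[L, 'id'], we find productions for L where 'id' is in the predict set (PREDICT(N → α) = (FIRST(α) \ {ε}) ∪ (FOLLOW(N) if α ⇒* ε)).

L → [ L ]: PREDICT = { '[' }
L → d: PREDICT = { 'd' }
L → num: PREDICT = { 'num' }
L → id: PREDICT = { 'id' }
  'id' is in predict set, so this production goes in M[L, 'id']

M[L, 'id'] = L → id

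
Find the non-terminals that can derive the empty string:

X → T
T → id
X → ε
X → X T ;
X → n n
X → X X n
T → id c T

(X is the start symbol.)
{ 'X' }

A non-terminal is nullable if it can derive ε (the empty string): either it has an ε-production, or it has a production whose right-hand side consists entirely of nullable non-terminals.

ε-productions: X → ε
So X is immediately nullable.
No further non-terminal can be added: every production for the remaining non-terminals contains a terminal or a non-nullable non-terminal.
Nullable = { 'X' }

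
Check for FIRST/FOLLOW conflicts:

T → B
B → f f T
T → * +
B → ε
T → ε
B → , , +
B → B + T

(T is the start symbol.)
Nullable non-terminals: B, T.
FIRST sets used below: FIRST(B) = { '+', ',', 'f', ε }

B: nullable alternative(s) B → ε; FOLLOW(B) = { $, '+' }
  B → f f T: FIRST \ {ε} = { 'f' } — disjoint from FOLLOW(B)
  B → ε: FIRST \ {ε} = { } — this is the only nullable alternative, skip
  B → , , +: FIRST \ {ε} = { ',' } — disjoint from FOLLOW(B)
  B → B + T: FIRST \ {ε} = { '+', ',', 'f' } — overlaps FOLLOW(B) on { '+' }: CONFLICT

T: nullable alternative(s) T → B, T → ε; FOLLOW(T) = { $, '+' }
  T → B: FIRST \ {ε} = { '+', ',', 'f' } — overlaps FOLLOW(T) on { '+' }: CONFLICT
  T → * +: FIRST \ {ε} = { '*' } — disjoint from FOLLOW(T)
  T → ε: FIRST \ {ε} = { } — disjoint from FOLLOW(T)

So the grammar has 2 FIRST/FOLLOW conflicts (marked CONFLICT above).

Answer: Yes. T → B with FOLLOW(T) on { '+' }; B → B '+' T with FOLLOW(B) on { '+' }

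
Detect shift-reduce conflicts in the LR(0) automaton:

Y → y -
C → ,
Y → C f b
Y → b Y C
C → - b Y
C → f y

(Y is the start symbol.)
A shift-reduce conflict occurs when an LR(0) state has both:
  - a complete (reduce) item [A → α .] (dot at the end), and
  - a shift item [B → β . c γ] (dot before a terminal).

Augment with Y' → Y and build the canonical LR(0) collection (I0 = CLOSURE({[Y' → . Y]}), then GOTO on every symbol after a dot until no new states appear). It has 16 states:
  I0: { [C → . ,], [C → . - b Y], [C → . f y], [Y → . C f b], [Y → . b Y C], [Y → . y -], [Y' → . Y] }  — shift
  I1: { [C → , .] }  — reduce
  I2: { [C → - . b Y] }  — shift
  I3: { [Y → C . f b] }  — shift
  I4: { [Y' → Y .] }  — accept
  I5: { [C → . ,], [C → . - b Y], [C → . f y], [Y → . C f b], [Y → . b Y C], [Y → . y -], [Y → b . Y C] }  — shift
  I6: { [C → f . y] }  — shift
  I7: { [Y → y . -] }  — shift
  I8: { [Y → y - .] }  — reduce
  I9: { [C → f y .] }  — reduce
  I10: { [C → . ,], [C → . - b Y], [C → . f y], [Y → b Y . C] }  — shift
  I11: { [Y → b Y C .] }  — reduce
  I12: { [Y → C f . b] }  — shift
  I13: { [Y → C f b .] }  — reduce
  I14: { [C → - b . Y], [C → . ,], [C → . - b Y], [C → . f y], [Y → . C f b], [Y → . b Y C], [Y → . y -] }  — shift
  I15: { [C → - b Y .] }  — reduce

No state contains both a complete item and a shift item.

Answer: No shift-reduce conflicts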